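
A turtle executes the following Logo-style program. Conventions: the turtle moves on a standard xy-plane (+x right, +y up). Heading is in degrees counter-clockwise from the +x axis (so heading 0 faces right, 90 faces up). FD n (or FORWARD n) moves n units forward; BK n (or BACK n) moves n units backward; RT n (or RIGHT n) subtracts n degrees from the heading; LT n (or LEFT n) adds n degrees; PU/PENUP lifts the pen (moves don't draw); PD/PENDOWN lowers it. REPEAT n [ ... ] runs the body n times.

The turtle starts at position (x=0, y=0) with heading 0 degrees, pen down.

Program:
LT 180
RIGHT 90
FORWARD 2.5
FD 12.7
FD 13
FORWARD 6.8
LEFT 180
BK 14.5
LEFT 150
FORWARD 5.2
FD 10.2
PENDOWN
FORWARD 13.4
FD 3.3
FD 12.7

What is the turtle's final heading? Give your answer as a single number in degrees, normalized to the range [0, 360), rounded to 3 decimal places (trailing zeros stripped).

Answer: 60

Derivation:
Executing turtle program step by step:
Start: pos=(0,0), heading=0, pen down
LT 180: heading 0 -> 180
RT 90: heading 180 -> 90
FD 2.5: (0,0) -> (0,2.5) [heading=90, draw]
FD 12.7: (0,2.5) -> (0,15.2) [heading=90, draw]
FD 13: (0,15.2) -> (0,28.2) [heading=90, draw]
FD 6.8: (0,28.2) -> (0,35) [heading=90, draw]
LT 180: heading 90 -> 270
BK 14.5: (0,35) -> (0,49.5) [heading=270, draw]
LT 150: heading 270 -> 60
FD 5.2: (0,49.5) -> (2.6,54.003) [heading=60, draw]
FD 10.2: (2.6,54.003) -> (7.7,62.837) [heading=60, draw]
PD: pen down
FD 13.4: (7.7,62.837) -> (14.4,74.442) [heading=60, draw]
FD 3.3: (14.4,74.442) -> (16.05,77.299) [heading=60, draw]
FD 12.7: (16.05,77.299) -> (22.4,88.298) [heading=60, draw]
Final: pos=(22.4,88.298), heading=60, 10 segment(s) drawn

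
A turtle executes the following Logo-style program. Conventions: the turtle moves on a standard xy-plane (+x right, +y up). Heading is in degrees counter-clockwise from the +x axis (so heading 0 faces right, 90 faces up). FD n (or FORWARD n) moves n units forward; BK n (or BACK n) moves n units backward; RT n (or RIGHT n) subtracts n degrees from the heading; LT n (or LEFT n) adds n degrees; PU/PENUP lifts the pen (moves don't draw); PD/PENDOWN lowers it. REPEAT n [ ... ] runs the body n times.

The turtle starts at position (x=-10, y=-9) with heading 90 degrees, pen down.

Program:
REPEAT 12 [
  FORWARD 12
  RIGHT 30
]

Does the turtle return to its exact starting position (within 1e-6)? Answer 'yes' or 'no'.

Executing turtle program step by step:
Start: pos=(-10,-9), heading=90, pen down
REPEAT 12 [
  -- iteration 1/12 --
  FD 12: (-10,-9) -> (-10,3) [heading=90, draw]
  RT 30: heading 90 -> 60
  -- iteration 2/12 --
  FD 12: (-10,3) -> (-4,13.392) [heading=60, draw]
  RT 30: heading 60 -> 30
  -- iteration 3/12 --
  FD 12: (-4,13.392) -> (6.392,19.392) [heading=30, draw]
  RT 30: heading 30 -> 0
  -- iteration 4/12 --
  FD 12: (6.392,19.392) -> (18.392,19.392) [heading=0, draw]
  RT 30: heading 0 -> 330
  -- iteration 5/12 --
  FD 12: (18.392,19.392) -> (28.785,13.392) [heading=330, draw]
  RT 30: heading 330 -> 300
  -- iteration 6/12 --
  FD 12: (28.785,13.392) -> (34.785,3) [heading=300, draw]
  RT 30: heading 300 -> 270
  -- iteration 7/12 --
  FD 12: (34.785,3) -> (34.785,-9) [heading=270, draw]
  RT 30: heading 270 -> 240
  -- iteration 8/12 --
  FD 12: (34.785,-9) -> (28.785,-19.392) [heading=240, draw]
  RT 30: heading 240 -> 210
  -- iteration 9/12 --
  FD 12: (28.785,-19.392) -> (18.392,-25.392) [heading=210, draw]
  RT 30: heading 210 -> 180
  -- iteration 10/12 --
  FD 12: (18.392,-25.392) -> (6.392,-25.392) [heading=180, draw]
  RT 30: heading 180 -> 150
  -- iteration 11/12 --
  FD 12: (6.392,-25.392) -> (-4,-19.392) [heading=150, draw]
  RT 30: heading 150 -> 120
  -- iteration 12/12 --
  FD 12: (-4,-19.392) -> (-10,-9) [heading=120, draw]
  RT 30: heading 120 -> 90
]
Final: pos=(-10,-9), heading=90, 12 segment(s) drawn

Start position: (-10, -9)
Final position: (-10, -9)
Distance = 0; < 1e-6 -> CLOSED

Answer: yes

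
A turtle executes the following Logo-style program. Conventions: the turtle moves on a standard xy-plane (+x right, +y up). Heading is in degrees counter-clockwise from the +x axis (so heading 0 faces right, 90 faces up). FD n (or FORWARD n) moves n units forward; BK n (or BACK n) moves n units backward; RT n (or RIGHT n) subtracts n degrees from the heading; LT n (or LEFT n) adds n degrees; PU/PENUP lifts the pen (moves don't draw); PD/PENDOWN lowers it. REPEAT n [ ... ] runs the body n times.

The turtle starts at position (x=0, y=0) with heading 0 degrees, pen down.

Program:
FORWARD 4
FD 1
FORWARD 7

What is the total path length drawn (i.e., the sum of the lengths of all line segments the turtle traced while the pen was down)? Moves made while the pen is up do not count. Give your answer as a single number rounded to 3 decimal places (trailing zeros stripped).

Executing turtle program step by step:
Start: pos=(0,0), heading=0, pen down
FD 4: (0,0) -> (4,0) [heading=0, draw]
FD 1: (4,0) -> (5,0) [heading=0, draw]
FD 7: (5,0) -> (12,0) [heading=0, draw]
Final: pos=(12,0), heading=0, 3 segment(s) drawn

Segment lengths:
  seg 1: (0,0) -> (4,0), length = 4
  seg 2: (4,0) -> (5,0), length = 1
  seg 3: (5,0) -> (12,0), length = 7
Total = 12

Answer: 12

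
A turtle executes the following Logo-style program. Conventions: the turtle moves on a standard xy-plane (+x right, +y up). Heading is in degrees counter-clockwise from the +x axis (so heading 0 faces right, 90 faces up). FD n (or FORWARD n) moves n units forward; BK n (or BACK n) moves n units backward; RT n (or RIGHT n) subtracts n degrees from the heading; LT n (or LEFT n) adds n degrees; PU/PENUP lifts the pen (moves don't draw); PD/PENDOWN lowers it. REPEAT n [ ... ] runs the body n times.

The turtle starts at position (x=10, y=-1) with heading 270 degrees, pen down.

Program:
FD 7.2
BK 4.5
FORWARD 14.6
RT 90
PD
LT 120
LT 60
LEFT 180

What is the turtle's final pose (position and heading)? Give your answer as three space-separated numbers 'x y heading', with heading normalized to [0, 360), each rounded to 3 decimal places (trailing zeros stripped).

Answer: 10 -18.3 180

Derivation:
Executing turtle program step by step:
Start: pos=(10,-1), heading=270, pen down
FD 7.2: (10,-1) -> (10,-8.2) [heading=270, draw]
BK 4.5: (10,-8.2) -> (10,-3.7) [heading=270, draw]
FD 14.6: (10,-3.7) -> (10,-18.3) [heading=270, draw]
RT 90: heading 270 -> 180
PD: pen down
LT 120: heading 180 -> 300
LT 60: heading 300 -> 0
LT 180: heading 0 -> 180
Final: pos=(10,-18.3), heading=180, 3 segment(s) drawn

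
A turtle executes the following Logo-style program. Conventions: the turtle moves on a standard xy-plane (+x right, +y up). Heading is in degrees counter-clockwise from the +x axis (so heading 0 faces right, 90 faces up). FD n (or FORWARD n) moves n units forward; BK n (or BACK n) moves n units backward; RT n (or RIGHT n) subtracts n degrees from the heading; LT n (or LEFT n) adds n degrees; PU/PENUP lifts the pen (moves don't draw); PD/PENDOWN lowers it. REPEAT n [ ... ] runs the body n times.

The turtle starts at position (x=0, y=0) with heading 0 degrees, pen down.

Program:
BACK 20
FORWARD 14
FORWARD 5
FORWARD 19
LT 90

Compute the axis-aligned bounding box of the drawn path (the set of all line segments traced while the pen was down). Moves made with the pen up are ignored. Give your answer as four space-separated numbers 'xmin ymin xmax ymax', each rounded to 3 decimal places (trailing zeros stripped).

Executing turtle program step by step:
Start: pos=(0,0), heading=0, pen down
BK 20: (0,0) -> (-20,0) [heading=0, draw]
FD 14: (-20,0) -> (-6,0) [heading=0, draw]
FD 5: (-6,0) -> (-1,0) [heading=0, draw]
FD 19: (-1,0) -> (18,0) [heading=0, draw]
LT 90: heading 0 -> 90
Final: pos=(18,0), heading=90, 4 segment(s) drawn

Segment endpoints: x in {-20, -6, -1, 0, 18}, y in {0}
xmin=-20, ymin=0, xmax=18, ymax=0

Answer: -20 0 18 0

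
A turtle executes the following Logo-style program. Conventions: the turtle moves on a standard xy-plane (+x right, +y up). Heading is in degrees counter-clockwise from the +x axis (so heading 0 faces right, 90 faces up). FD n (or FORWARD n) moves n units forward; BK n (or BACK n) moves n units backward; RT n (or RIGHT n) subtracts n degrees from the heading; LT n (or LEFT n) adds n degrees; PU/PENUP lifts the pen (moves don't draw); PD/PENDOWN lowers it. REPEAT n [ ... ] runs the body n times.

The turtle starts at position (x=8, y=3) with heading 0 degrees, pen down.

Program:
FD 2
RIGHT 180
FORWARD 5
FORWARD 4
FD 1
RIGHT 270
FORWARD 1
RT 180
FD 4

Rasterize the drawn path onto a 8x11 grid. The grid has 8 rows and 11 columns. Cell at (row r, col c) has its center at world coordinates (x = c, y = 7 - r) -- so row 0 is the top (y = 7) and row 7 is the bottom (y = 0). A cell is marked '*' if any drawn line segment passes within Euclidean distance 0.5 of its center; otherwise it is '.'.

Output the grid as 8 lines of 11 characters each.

Segment 0: (8,3) -> (10,3)
Segment 1: (10,3) -> (5,3)
Segment 2: (5,3) -> (1,3)
Segment 3: (1,3) -> (0,3)
Segment 4: (0,3) -> (0,2)
Segment 5: (0,2) -> (-0,6)

Answer: ...........
*..........
*..........
*..........
***********
*..........
...........
...........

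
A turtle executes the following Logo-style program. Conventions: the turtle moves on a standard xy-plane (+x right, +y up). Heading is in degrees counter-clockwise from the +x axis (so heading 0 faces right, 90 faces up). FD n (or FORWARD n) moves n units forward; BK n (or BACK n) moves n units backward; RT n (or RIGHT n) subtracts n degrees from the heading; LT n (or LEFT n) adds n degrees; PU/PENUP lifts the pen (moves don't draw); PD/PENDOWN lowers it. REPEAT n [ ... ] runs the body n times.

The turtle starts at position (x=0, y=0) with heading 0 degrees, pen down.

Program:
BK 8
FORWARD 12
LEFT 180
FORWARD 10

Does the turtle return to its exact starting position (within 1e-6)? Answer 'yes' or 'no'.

Executing turtle program step by step:
Start: pos=(0,0), heading=0, pen down
BK 8: (0,0) -> (-8,0) [heading=0, draw]
FD 12: (-8,0) -> (4,0) [heading=0, draw]
LT 180: heading 0 -> 180
FD 10: (4,0) -> (-6,0) [heading=180, draw]
Final: pos=(-6,0), heading=180, 3 segment(s) drawn

Start position: (0, 0)
Final position: (-6, 0)
Distance = 6; >= 1e-6 -> NOT closed

Answer: no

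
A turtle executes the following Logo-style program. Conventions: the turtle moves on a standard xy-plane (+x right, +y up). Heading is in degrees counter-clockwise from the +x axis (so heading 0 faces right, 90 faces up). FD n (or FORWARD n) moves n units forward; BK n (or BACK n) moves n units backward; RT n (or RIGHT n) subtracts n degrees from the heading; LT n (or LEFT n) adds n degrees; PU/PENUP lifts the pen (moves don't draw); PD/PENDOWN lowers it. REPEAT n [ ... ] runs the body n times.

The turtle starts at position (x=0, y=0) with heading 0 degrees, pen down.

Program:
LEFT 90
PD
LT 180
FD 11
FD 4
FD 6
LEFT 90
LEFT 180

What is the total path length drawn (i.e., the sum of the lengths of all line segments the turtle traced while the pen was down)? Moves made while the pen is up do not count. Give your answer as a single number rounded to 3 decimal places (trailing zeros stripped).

Executing turtle program step by step:
Start: pos=(0,0), heading=0, pen down
LT 90: heading 0 -> 90
PD: pen down
LT 180: heading 90 -> 270
FD 11: (0,0) -> (0,-11) [heading=270, draw]
FD 4: (0,-11) -> (0,-15) [heading=270, draw]
FD 6: (0,-15) -> (0,-21) [heading=270, draw]
LT 90: heading 270 -> 0
LT 180: heading 0 -> 180
Final: pos=(0,-21), heading=180, 3 segment(s) drawn

Segment lengths:
  seg 1: (0,0) -> (0,-11), length = 11
  seg 2: (0,-11) -> (0,-15), length = 4
  seg 3: (0,-15) -> (0,-21), length = 6
Total = 21

Answer: 21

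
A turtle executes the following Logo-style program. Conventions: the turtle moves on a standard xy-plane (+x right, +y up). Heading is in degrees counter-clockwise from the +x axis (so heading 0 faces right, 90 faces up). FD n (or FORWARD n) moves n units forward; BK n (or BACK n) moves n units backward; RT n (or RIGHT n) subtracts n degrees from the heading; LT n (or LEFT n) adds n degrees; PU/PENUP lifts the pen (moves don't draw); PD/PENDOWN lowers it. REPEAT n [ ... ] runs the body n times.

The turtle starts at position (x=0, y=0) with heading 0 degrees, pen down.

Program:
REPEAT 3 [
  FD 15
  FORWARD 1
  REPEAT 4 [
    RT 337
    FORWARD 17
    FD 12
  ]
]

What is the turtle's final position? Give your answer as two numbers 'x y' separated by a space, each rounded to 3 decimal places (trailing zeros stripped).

Answer: -84.383 64.274

Derivation:
Executing turtle program step by step:
Start: pos=(0,0), heading=0, pen down
REPEAT 3 [
  -- iteration 1/3 --
  FD 15: (0,0) -> (15,0) [heading=0, draw]
  FD 1: (15,0) -> (16,0) [heading=0, draw]
  REPEAT 4 [
    -- iteration 1/4 --
    RT 337: heading 0 -> 23
    FD 17: (16,0) -> (31.649,6.642) [heading=23, draw]
    FD 12: (31.649,6.642) -> (42.695,11.331) [heading=23, draw]
    -- iteration 2/4 --
    RT 337: heading 23 -> 46
    FD 17: (42.695,11.331) -> (54.504,23.56) [heading=46, draw]
    FD 12: (54.504,23.56) -> (62.84,32.192) [heading=46, draw]
    -- iteration 3/4 --
    RT 337: heading 46 -> 69
    FD 17: (62.84,32.192) -> (68.932,48.063) [heading=69, draw]
    FD 12: (68.932,48.063) -> (73.232,59.266) [heading=69, draw]
    -- iteration 4/4 --
    RT 337: heading 69 -> 92
    FD 17: (73.232,59.266) -> (72.639,76.256) [heading=92, draw]
    FD 12: (72.639,76.256) -> (72.22,88.248) [heading=92, draw]
  ]
  -- iteration 2/3 --
  FD 15: (72.22,88.248) -> (71.697,103.239) [heading=92, draw]
  FD 1: (71.697,103.239) -> (71.662,104.238) [heading=92, draw]
  REPEAT 4 [
    -- iteration 1/4 --
    RT 337: heading 92 -> 115
    FD 17: (71.662,104.238) -> (64.477,119.646) [heading=115, draw]
    FD 12: (64.477,119.646) -> (59.406,130.521) [heading=115, draw]
    -- iteration 2/4 --
    RT 337: heading 115 -> 138
    FD 17: (59.406,130.521) -> (46.773,141.897) [heading=138, draw]
    FD 12: (46.773,141.897) -> (37.855,149.926) [heading=138, draw]
    -- iteration 3/4 --
    RT 337: heading 138 -> 161
    FD 17: (37.855,149.926) -> (21.781,155.461) [heading=161, draw]
    FD 12: (21.781,155.461) -> (10.435,159.368) [heading=161, draw]
    -- iteration 4/4 --
    RT 337: heading 161 -> 184
    FD 17: (10.435,159.368) -> (-6.524,158.182) [heading=184, draw]
    FD 12: (-6.524,158.182) -> (-18.495,157.345) [heading=184, draw]
  ]
  -- iteration 3/3 --
  FD 15: (-18.495,157.345) -> (-33.458,156.298) [heading=184, draw]
  FD 1: (-33.458,156.298) -> (-34.456,156.229) [heading=184, draw]
  REPEAT 4 [
    -- iteration 1/4 --
    RT 337: heading 184 -> 207
    FD 17: (-34.456,156.229) -> (-49.603,148.511) [heading=207, draw]
    FD 12: (-49.603,148.511) -> (-60.295,143.063) [heading=207, draw]
    -- iteration 2/4 --
    RT 337: heading 207 -> 230
    FD 17: (-60.295,143.063) -> (-71.222,130.04) [heading=230, draw]
    FD 12: (-71.222,130.04) -> (-78.936,120.848) [heading=230, draw]
    -- iteration 3/4 --
    RT 337: heading 230 -> 253
    FD 17: (-78.936,120.848) -> (-83.906,104.59) [heading=253, draw]
    FD 12: (-83.906,104.59) -> (-87.414,93.115) [heading=253, draw]
    -- iteration 4/4 --
    RT 337: heading 253 -> 276
    FD 17: (-87.414,93.115) -> (-85.637,76.208) [heading=276, draw]
    FD 12: (-85.637,76.208) -> (-84.383,64.274) [heading=276, draw]
  ]
]
Final: pos=(-84.383,64.274), heading=276, 30 segment(s) drawn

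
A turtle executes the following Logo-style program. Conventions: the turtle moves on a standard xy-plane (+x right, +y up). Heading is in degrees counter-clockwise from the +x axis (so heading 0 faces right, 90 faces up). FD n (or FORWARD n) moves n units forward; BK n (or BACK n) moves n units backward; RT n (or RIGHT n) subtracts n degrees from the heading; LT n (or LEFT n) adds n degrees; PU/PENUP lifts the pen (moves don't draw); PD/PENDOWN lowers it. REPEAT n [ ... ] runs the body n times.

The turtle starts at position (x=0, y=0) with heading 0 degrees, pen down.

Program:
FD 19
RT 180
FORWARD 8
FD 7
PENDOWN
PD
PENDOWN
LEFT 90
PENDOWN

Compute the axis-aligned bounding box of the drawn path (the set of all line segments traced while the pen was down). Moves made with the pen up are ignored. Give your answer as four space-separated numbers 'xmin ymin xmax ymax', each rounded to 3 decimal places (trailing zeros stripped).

Executing turtle program step by step:
Start: pos=(0,0), heading=0, pen down
FD 19: (0,0) -> (19,0) [heading=0, draw]
RT 180: heading 0 -> 180
FD 8: (19,0) -> (11,0) [heading=180, draw]
FD 7: (11,0) -> (4,0) [heading=180, draw]
PD: pen down
PD: pen down
PD: pen down
LT 90: heading 180 -> 270
PD: pen down
Final: pos=(4,0), heading=270, 3 segment(s) drawn

Segment endpoints: x in {0, 4, 11, 19}, y in {0, 0, 0}
xmin=0, ymin=0, xmax=19, ymax=0

Answer: 0 0 19 0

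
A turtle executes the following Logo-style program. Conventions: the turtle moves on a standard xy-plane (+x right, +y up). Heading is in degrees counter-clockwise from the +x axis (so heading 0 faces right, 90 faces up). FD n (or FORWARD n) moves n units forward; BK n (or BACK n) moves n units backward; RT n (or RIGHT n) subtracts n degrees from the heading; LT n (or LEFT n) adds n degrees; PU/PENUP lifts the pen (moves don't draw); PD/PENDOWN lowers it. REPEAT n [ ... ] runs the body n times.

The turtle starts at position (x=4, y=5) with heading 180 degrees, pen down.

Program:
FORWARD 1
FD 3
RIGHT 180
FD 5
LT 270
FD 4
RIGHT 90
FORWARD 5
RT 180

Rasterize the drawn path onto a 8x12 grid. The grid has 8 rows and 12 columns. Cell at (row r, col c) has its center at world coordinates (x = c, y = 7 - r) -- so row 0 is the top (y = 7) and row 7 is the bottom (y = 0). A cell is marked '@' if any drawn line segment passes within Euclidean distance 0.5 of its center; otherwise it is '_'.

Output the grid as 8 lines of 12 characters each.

Answer: ____________
____________
@@@@@@______
_____@______
_____@______
_____@______
@@@@@@______
____________

Derivation:
Segment 0: (4,5) -> (3,5)
Segment 1: (3,5) -> (0,5)
Segment 2: (0,5) -> (5,5)
Segment 3: (5,5) -> (5,1)
Segment 4: (5,1) -> (-0,1)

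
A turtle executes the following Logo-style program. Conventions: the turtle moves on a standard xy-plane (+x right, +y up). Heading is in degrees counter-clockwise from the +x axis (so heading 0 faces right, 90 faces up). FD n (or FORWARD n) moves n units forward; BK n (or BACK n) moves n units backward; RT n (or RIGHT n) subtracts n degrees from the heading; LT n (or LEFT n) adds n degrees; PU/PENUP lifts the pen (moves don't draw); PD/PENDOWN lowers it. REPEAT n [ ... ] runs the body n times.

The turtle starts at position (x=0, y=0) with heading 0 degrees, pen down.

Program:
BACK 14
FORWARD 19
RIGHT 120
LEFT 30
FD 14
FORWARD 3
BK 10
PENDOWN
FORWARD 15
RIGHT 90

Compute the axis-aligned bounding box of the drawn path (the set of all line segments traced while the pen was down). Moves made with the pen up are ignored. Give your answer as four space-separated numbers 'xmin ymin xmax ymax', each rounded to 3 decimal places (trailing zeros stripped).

Answer: -14 -22 5 0

Derivation:
Executing turtle program step by step:
Start: pos=(0,0), heading=0, pen down
BK 14: (0,0) -> (-14,0) [heading=0, draw]
FD 19: (-14,0) -> (5,0) [heading=0, draw]
RT 120: heading 0 -> 240
LT 30: heading 240 -> 270
FD 14: (5,0) -> (5,-14) [heading=270, draw]
FD 3: (5,-14) -> (5,-17) [heading=270, draw]
BK 10: (5,-17) -> (5,-7) [heading=270, draw]
PD: pen down
FD 15: (5,-7) -> (5,-22) [heading=270, draw]
RT 90: heading 270 -> 180
Final: pos=(5,-22), heading=180, 6 segment(s) drawn

Segment endpoints: x in {-14, 0, 5, 5}, y in {-22, -17, -14, -7, 0}
xmin=-14, ymin=-22, xmax=5, ymax=0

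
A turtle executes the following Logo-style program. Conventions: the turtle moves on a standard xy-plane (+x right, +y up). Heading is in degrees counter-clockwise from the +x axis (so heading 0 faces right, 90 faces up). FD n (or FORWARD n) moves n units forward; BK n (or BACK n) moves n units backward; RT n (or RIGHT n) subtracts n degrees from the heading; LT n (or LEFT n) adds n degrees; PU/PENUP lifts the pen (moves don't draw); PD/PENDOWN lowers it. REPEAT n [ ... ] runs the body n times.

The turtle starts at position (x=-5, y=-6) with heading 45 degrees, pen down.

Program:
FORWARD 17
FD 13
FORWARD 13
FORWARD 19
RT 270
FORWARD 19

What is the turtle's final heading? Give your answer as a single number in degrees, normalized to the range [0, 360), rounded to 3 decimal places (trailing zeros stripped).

Executing turtle program step by step:
Start: pos=(-5,-6), heading=45, pen down
FD 17: (-5,-6) -> (7.021,6.021) [heading=45, draw]
FD 13: (7.021,6.021) -> (16.213,15.213) [heading=45, draw]
FD 13: (16.213,15.213) -> (25.406,24.406) [heading=45, draw]
FD 19: (25.406,24.406) -> (38.841,37.841) [heading=45, draw]
RT 270: heading 45 -> 135
FD 19: (38.841,37.841) -> (25.406,51.276) [heading=135, draw]
Final: pos=(25.406,51.276), heading=135, 5 segment(s) drawn

Answer: 135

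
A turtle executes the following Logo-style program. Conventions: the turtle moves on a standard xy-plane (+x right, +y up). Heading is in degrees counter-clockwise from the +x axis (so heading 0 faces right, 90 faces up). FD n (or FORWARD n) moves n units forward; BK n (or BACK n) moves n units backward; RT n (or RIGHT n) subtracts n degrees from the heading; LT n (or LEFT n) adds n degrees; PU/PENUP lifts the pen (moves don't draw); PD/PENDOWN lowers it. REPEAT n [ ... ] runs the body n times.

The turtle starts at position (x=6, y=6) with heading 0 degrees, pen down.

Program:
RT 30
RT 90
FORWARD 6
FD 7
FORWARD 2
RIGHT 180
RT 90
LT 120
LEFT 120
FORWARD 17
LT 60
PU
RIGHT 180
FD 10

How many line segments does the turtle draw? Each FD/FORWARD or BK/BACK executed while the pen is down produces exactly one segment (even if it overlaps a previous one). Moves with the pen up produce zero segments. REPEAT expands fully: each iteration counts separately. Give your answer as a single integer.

Answer: 4

Derivation:
Executing turtle program step by step:
Start: pos=(6,6), heading=0, pen down
RT 30: heading 0 -> 330
RT 90: heading 330 -> 240
FD 6: (6,6) -> (3,0.804) [heading=240, draw]
FD 7: (3,0.804) -> (-0.5,-5.258) [heading=240, draw]
FD 2: (-0.5,-5.258) -> (-1.5,-6.99) [heading=240, draw]
RT 180: heading 240 -> 60
RT 90: heading 60 -> 330
LT 120: heading 330 -> 90
LT 120: heading 90 -> 210
FD 17: (-1.5,-6.99) -> (-16.222,-15.49) [heading=210, draw]
LT 60: heading 210 -> 270
PU: pen up
RT 180: heading 270 -> 90
FD 10: (-16.222,-15.49) -> (-16.222,-5.49) [heading=90, move]
Final: pos=(-16.222,-5.49), heading=90, 4 segment(s) drawn
Segments drawn: 4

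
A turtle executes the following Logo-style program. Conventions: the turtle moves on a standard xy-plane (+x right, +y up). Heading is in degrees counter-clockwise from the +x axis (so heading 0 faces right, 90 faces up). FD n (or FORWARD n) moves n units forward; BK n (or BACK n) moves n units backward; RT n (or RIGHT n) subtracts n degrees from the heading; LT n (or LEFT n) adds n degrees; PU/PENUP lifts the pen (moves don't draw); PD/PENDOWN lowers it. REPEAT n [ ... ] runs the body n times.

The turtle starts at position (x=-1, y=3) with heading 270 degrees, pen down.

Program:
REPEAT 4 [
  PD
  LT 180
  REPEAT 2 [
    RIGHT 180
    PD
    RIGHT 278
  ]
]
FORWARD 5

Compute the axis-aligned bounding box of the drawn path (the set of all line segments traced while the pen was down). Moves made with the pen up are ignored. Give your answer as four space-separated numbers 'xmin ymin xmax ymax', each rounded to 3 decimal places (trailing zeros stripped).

Executing turtle program step by step:
Start: pos=(-1,3), heading=270, pen down
REPEAT 4 [
  -- iteration 1/4 --
  PD: pen down
  LT 180: heading 270 -> 90
  REPEAT 2 [
    -- iteration 1/2 --
    RT 180: heading 90 -> 270
    PD: pen down
    RT 278: heading 270 -> 352
    -- iteration 2/2 --
    RT 180: heading 352 -> 172
    PD: pen down
    RT 278: heading 172 -> 254
  ]
  -- iteration 2/4 --
  PD: pen down
  LT 180: heading 254 -> 74
  REPEAT 2 [
    -- iteration 1/2 --
    RT 180: heading 74 -> 254
    PD: pen down
    RT 278: heading 254 -> 336
    -- iteration 2/2 --
    RT 180: heading 336 -> 156
    PD: pen down
    RT 278: heading 156 -> 238
  ]
  -- iteration 3/4 --
  PD: pen down
  LT 180: heading 238 -> 58
  REPEAT 2 [
    -- iteration 1/2 --
    RT 180: heading 58 -> 238
    PD: pen down
    RT 278: heading 238 -> 320
    -- iteration 2/2 --
    RT 180: heading 320 -> 140
    PD: pen down
    RT 278: heading 140 -> 222
  ]
  -- iteration 4/4 --
  PD: pen down
  LT 180: heading 222 -> 42
  REPEAT 2 [
    -- iteration 1/2 --
    RT 180: heading 42 -> 222
    PD: pen down
    RT 278: heading 222 -> 304
    -- iteration 2/2 --
    RT 180: heading 304 -> 124
    PD: pen down
    RT 278: heading 124 -> 206
  ]
]
FD 5: (-1,3) -> (-5.494,0.808) [heading=206, draw]
Final: pos=(-5.494,0.808), heading=206, 1 segment(s) drawn

Segment endpoints: x in {-5.494, -1}, y in {0.808, 3}
xmin=-5.494, ymin=0.808, xmax=-1, ymax=3

Answer: -5.494 0.808 -1 3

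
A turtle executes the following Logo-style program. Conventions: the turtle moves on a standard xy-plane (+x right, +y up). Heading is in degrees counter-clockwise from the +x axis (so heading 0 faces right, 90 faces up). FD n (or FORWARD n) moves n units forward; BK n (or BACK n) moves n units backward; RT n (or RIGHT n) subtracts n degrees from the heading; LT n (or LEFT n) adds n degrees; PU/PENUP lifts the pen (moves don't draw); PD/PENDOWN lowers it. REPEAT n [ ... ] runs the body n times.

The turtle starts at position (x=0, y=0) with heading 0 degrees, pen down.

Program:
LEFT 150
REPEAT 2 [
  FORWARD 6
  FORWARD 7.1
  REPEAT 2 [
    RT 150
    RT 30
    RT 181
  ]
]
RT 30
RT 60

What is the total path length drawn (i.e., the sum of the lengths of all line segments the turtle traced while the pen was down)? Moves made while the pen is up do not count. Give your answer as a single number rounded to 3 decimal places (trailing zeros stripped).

Executing turtle program step by step:
Start: pos=(0,0), heading=0, pen down
LT 150: heading 0 -> 150
REPEAT 2 [
  -- iteration 1/2 --
  FD 6: (0,0) -> (-5.196,3) [heading=150, draw]
  FD 7.1: (-5.196,3) -> (-11.345,6.55) [heading=150, draw]
  REPEAT 2 [
    -- iteration 1/2 --
    RT 150: heading 150 -> 0
    RT 30: heading 0 -> 330
    RT 181: heading 330 -> 149
    -- iteration 2/2 --
    RT 150: heading 149 -> 359
    RT 30: heading 359 -> 329
    RT 181: heading 329 -> 148
  ]
  -- iteration 2/2 --
  FD 6: (-11.345,6.55) -> (-16.433,9.73) [heading=148, draw]
  FD 7.1: (-16.433,9.73) -> (-22.454,13.492) [heading=148, draw]
  REPEAT 2 [
    -- iteration 1/2 --
    RT 150: heading 148 -> 358
    RT 30: heading 358 -> 328
    RT 181: heading 328 -> 147
    -- iteration 2/2 --
    RT 150: heading 147 -> 357
    RT 30: heading 357 -> 327
    RT 181: heading 327 -> 146
  ]
]
RT 30: heading 146 -> 116
RT 60: heading 116 -> 56
Final: pos=(-22.454,13.492), heading=56, 4 segment(s) drawn

Segment lengths:
  seg 1: (0,0) -> (-5.196,3), length = 6
  seg 2: (-5.196,3) -> (-11.345,6.55), length = 7.1
  seg 3: (-11.345,6.55) -> (-16.433,9.73), length = 6
  seg 4: (-16.433,9.73) -> (-22.454,13.492), length = 7.1
Total = 26.2

Answer: 26.2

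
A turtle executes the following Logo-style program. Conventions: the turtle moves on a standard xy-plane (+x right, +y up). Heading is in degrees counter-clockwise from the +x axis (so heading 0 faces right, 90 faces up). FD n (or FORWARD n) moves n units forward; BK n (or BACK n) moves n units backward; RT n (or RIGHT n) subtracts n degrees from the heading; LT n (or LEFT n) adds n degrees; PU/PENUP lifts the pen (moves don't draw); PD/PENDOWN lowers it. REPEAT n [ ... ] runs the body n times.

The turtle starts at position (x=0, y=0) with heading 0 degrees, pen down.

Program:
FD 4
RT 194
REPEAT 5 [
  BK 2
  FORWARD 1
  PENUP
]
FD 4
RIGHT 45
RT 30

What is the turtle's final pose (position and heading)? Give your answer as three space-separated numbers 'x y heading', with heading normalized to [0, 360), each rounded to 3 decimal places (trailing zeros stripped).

Answer: 4.97 -0.242 91

Derivation:
Executing turtle program step by step:
Start: pos=(0,0), heading=0, pen down
FD 4: (0,0) -> (4,0) [heading=0, draw]
RT 194: heading 0 -> 166
REPEAT 5 [
  -- iteration 1/5 --
  BK 2: (4,0) -> (5.941,-0.484) [heading=166, draw]
  FD 1: (5.941,-0.484) -> (4.97,-0.242) [heading=166, draw]
  PU: pen up
  -- iteration 2/5 --
  BK 2: (4.97,-0.242) -> (6.911,-0.726) [heading=166, move]
  FD 1: (6.911,-0.726) -> (5.941,-0.484) [heading=166, move]
  PU: pen up
  -- iteration 3/5 --
  BK 2: (5.941,-0.484) -> (7.881,-0.968) [heading=166, move]
  FD 1: (7.881,-0.968) -> (6.911,-0.726) [heading=166, move]
  PU: pen up
  -- iteration 4/5 --
  BK 2: (6.911,-0.726) -> (8.851,-1.21) [heading=166, move]
  FD 1: (8.851,-1.21) -> (7.881,-0.968) [heading=166, move]
  PU: pen up
  -- iteration 5/5 --
  BK 2: (7.881,-0.968) -> (9.822,-1.452) [heading=166, move]
  FD 1: (9.822,-1.452) -> (8.851,-1.21) [heading=166, move]
  PU: pen up
]
FD 4: (8.851,-1.21) -> (4.97,-0.242) [heading=166, move]
RT 45: heading 166 -> 121
RT 30: heading 121 -> 91
Final: pos=(4.97,-0.242), heading=91, 3 segment(s) drawn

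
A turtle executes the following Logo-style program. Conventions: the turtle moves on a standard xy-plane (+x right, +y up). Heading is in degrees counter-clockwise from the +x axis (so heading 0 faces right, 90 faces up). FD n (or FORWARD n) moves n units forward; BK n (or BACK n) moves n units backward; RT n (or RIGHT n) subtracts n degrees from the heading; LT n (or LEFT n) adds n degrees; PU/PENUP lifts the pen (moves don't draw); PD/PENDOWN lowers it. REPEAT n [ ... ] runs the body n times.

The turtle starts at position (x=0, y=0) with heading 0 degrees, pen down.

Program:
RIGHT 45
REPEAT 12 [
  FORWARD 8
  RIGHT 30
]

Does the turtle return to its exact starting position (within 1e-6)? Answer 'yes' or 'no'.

Executing turtle program step by step:
Start: pos=(0,0), heading=0, pen down
RT 45: heading 0 -> 315
REPEAT 12 [
  -- iteration 1/12 --
  FD 8: (0,0) -> (5.657,-5.657) [heading=315, draw]
  RT 30: heading 315 -> 285
  -- iteration 2/12 --
  FD 8: (5.657,-5.657) -> (7.727,-13.384) [heading=285, draw]
  RT 30: heading 285 -> 255
  -- iteration 3/12 --
  FD 8: (7.727,-13.384) -> (5.657,-21.112) [heading=255, draw]
  RT 30: heading 255 -> 225
  -- iteration 4/12 --
  FD 8: (5.657,-21.112) -> (0,-26.769) [heading=225, draw]
  RT 30: heading 225 -> 195
  -- iteration 5/12 --
  FD 8: (0,-26.769) -> (-7.727,-28.839) [heading=195, draw]
  RT 30: heading 195 -> 165
  -- iteration 6/12 --
  FD 8: (-7.727,-28.839) -> (-15.455,-26.769) [heading=165, draw]
  RT 30: heading 165 -> 135
  -- iteration 7/12 --
  FD 8: (-15.455,-26.769) -> (-21.112,-21.112) [heading=135, draw]
  RT 30: heading 135 -> 105
  -- iteration 8/12 --
  FD 8: (-21.112,-21.112) -> (-23.182,-13.384) [heading=105, draw]
  RT 30: heading 105 -> 75
  -- iteration 9/12 --
  FD 8: (-23.182,-13.384) -> (-21.112,-5.657) [heading=75, draw]
  RT 30: heading 75 -> 45
  -- iteration 10/12 --
  FD 8: (-21.112,-5.657) -> (-15.455,0) [heading=45, draw]
  RT 30: heading 45 -> 15
  -- iteration 11/12 --
  FD 8: (-15.455,0) -> (-7.727,2.071) [heading=15, draw]
  RT 30: heading 15 -> 345
  -- iteration 12/12 --
  FD 8: (-7.727,2.071) -> (0,0) [heading=345, draw]
  RT 30: heading 345 -> 315
]
Final: pos=(0,0), heading=315, 12 segment(s) drawn

Start position: (0, 0)
Final position: (0, 0)
Distance = 0; < 1e-6 -> CLOSED

Answer: yes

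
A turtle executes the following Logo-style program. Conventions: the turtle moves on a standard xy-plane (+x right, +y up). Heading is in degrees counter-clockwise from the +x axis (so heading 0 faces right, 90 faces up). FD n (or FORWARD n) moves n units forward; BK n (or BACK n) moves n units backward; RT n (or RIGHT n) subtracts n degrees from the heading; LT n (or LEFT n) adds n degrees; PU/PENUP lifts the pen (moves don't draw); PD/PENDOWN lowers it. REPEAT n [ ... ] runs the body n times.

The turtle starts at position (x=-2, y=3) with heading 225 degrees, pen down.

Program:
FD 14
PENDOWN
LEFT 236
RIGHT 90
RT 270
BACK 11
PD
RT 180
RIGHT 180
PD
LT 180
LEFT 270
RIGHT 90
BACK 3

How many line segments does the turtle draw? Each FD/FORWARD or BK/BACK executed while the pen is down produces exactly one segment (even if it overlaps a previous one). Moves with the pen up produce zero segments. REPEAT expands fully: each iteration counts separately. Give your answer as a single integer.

Answer: 3

Derivation:
Executing turtle program step by step:
Start: pos=(-2,3), heading=225, pen down
FD 14: (-2,3) -> (-11.899,-6.899) [heading=225, draw]
PD: pen down
LT 236: heading 225 -> 101
RT 90: heading 101 -> 11
RT 270: heading 11 -> 101
BK 11: (-11.899,-6.899) -> (-9.801,-17.697) [heading=101, draw]
PD: pen down
RT 180: heading 101 -> 281
RT 180: heading 281 -> 101
PD: pen down
LT 180: heading 101 -> 281
LT 270: heading 281 -> 191
RT 90: heading 191 -> 101
BK 3: (-9.801,-17.697) -> (-9.228,-20.642) [heading=101, draw]
Final: pos=(-9.228,-20.642), heading=101, 3 segment(s) drawn
Segments drawn: 3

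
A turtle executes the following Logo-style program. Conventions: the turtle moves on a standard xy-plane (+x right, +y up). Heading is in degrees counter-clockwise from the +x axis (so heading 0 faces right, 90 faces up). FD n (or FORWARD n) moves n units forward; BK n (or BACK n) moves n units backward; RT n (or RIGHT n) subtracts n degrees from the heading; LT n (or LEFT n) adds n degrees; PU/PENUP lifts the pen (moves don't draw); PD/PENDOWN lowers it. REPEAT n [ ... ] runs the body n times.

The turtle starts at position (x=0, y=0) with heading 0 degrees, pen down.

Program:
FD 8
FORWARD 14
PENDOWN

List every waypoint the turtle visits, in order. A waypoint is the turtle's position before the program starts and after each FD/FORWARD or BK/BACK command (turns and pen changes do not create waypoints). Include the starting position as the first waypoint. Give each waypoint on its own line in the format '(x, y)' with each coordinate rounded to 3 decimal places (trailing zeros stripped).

Answer: (0, 0)
(8, 0)
(22, 0)

Derivation:
Executing turtle program step by step:
Start: pos=(0,0), heading=0, pen down
FD 8: (0,0) -> (8,0) [heading=0, draw]
FD 14: (8,0) -> (22,0) [heading=0, draw]
PD: pen down
Final: pos=(22,0), heading=0, 2 segment(s) drawn
Waypoints (3 total):
(0, 0)
(8, 0)
(22, 0)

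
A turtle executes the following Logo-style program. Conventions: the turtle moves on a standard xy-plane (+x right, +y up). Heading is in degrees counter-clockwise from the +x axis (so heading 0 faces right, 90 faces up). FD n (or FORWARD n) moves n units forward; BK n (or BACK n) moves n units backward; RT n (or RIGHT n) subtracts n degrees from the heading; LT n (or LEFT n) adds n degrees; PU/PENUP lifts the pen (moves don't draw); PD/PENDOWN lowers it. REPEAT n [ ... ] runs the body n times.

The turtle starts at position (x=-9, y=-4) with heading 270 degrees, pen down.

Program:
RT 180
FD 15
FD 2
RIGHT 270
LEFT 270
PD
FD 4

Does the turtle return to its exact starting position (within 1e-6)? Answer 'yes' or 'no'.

Answer: no

Derivation:
Executing turtle program step by step:
Start: pos=(-9,-4), heading=270, pen down
RT 180: heading 270 -> 90
FD 15: (-9,-4) -> (-9,11) [heading=90, draw]
FD 2: (-9,11) -> (-9,13) [heading=90, draw]
RT 270: heading 90 -> 180
LT 270: heading 180 -> 90
PD: pen down
FD 4: (-9,13) -> (-9,17) [heading=90, draw]
Final: pos=(-9,17), heading=90, 3 segment(s) drawn

Start position: (-9, -4)
Final position: (-9, 17)
Distance = 21; >= 1e-6 -> NOT closed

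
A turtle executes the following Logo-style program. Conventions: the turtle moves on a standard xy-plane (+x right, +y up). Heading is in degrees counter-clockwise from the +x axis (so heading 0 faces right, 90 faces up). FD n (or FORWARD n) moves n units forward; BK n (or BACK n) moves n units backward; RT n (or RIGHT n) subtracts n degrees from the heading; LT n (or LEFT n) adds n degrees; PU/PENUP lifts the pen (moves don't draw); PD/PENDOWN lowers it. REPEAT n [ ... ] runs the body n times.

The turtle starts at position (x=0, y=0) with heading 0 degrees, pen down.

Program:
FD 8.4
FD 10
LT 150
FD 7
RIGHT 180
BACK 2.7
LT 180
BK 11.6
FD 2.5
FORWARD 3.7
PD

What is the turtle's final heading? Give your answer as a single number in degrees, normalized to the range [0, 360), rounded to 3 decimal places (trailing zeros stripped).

Executing turtle program step by step:
Start: pos=(0,0), heading=0, pen down
FD 8.4: (0,0) -> (8.4,0) [heading=0, draw]
FD 10: (8.4,0) -> (18.4,0) [heading=0, draw]
LT 150: heading 0 -> 150
FD 7: (18.4,0) -> (12.338,3.5) [heading=150, draw]
RT 180: heading 150 -> 330
BK 2.7: (12.338,3.5) -> (10,4.85) [heading=330, draw]
LT 180: heading 330 -> 150
BK 11.6: (10,4.85) -> (20.045,-0.95) [heading=150, draw]
FD 2.5: (20.045,-0.95) -> (17.88,0.3) [heading=150, draw]
FD 3.7: (17.88,0.3) -> (14.676,2.15) [heading=150, draw]
PD: pen down
Final: pos=(14.676,2.15), heading=150, 7 segment(s) drawn

Answer: 150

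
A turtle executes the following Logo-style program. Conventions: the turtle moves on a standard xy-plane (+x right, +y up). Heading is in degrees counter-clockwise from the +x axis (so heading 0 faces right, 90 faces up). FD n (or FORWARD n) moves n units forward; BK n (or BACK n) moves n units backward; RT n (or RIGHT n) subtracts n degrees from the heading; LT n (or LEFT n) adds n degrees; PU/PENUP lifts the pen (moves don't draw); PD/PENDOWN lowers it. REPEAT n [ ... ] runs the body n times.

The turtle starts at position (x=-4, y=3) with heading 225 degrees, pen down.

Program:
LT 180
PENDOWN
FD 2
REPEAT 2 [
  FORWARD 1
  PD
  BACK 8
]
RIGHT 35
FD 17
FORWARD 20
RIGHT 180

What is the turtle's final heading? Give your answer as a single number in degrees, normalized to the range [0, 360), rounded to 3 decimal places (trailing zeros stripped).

Answer: 190

Derivation:
Executing turtle program step by step:
Start: pos=(-4,3), heading=225, pen down
LT 180: heading 225 -> 45
PD: pen down
FD 2: (-4,3) -> (-2.586,4.414) [heading=45, draw]
REPEAT 2 [
  -- iteration 1/2 --
  FD 1: (-2.586,4.414) -> (-1.879,5.121) [heading=45, draw]
  PD: pen down
  BK 8: (-1.879,5.121) -> (-7.536,-0.536) [heading=45, draw]
  -- iteration 2/2 --
  FD 1: (-7.536,-0.536) -> (-6.828,0.172) [heading=45, draw]
  PD: pen down
  BK 8: (-6.828,0.172) -> (-12.485,-5.485) [heading=45, draw]
]
RT 35: heading 45 -> 10
FD 17: (-12.485,-5.485) -> (4.256,-2.533) [heading=10, draw]
FD 20: (4.256,-2.533) -> (23.953,0.94) [heading=10, draw]
RT 180: heading 10 -> 190
Final: pos=(23.953,0.94), heading=190, 7 segment(s) drawn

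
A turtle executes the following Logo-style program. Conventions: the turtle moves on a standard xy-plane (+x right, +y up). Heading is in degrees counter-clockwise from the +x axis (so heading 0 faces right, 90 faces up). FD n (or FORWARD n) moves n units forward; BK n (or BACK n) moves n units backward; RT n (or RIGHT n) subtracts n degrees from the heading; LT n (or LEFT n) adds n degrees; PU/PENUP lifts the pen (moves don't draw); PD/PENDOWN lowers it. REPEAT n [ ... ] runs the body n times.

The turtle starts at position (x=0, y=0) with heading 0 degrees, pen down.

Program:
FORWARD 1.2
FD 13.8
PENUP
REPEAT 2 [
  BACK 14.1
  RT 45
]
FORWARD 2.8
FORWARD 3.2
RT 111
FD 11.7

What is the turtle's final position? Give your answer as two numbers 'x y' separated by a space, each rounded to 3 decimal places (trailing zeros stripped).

Answer: -19.993 8.163

Derivation:
Executing turtle program step by step:
Start: pos=(0,0), heading=0, pen down
FD 1.2: (0,0) -> (1.2,0) [heading=0, draw]
FD 13.8: (1.2,0) -> (15,0) [heading=0, draw]
PU: pen up
REPEAT 2 [
  -- iteration 1/2 --
  BK 14.1: (15,0) -> (0.9,0) [heading=0, move]
  RT 45: heading 0 -> 315
  -- iteration 2/2 --
  BK 14.1: (0.9,0) -> (-9.07,9.97) [heading=315, move]
  RT 45: heading 315 -> 270
]
FD 2.8: (-9.07,9.97) -> (-9.07,7.17) [heading=270, move]
FD 3.2: (-9.07,7.17) -> (-9.07,3.97) [heading=270, move]
RT 111: heading 270 -> 159
FD 11.7: (-9.07,3.97) -> (-19.993,8.163) [heading=159, move]
Final: pos=(-19.993,8.163), heading=159, 2 segment(s) drawn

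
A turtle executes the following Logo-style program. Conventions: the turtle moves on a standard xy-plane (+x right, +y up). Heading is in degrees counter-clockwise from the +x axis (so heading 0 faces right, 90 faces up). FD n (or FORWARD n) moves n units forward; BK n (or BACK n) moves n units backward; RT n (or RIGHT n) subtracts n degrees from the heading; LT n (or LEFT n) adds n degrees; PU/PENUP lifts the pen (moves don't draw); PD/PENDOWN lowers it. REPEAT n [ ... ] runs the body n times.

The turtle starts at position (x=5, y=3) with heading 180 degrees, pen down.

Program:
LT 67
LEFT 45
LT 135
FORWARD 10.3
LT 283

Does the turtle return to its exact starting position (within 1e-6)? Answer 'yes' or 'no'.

Executing turtle program step by step:
Start: pos=(5,3), heading=180, pen down
LT 67: heading 180 -> 247
LT 45: heading 247 -> 292
LT 135: heading 292 -> 67
FD 10.3: (5,3) -> (9.025,12.481) [heading=67, draw]
LT 283: heading 67 -> 350
Final: pos=(9.025,12.481), heading=350, 1 segment(s) drawn

Start position: (5, 3)
Final position: (9.025, 12.481)
Distance = 10.3; >= 1e-6 -> NOT closed

Answer: no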